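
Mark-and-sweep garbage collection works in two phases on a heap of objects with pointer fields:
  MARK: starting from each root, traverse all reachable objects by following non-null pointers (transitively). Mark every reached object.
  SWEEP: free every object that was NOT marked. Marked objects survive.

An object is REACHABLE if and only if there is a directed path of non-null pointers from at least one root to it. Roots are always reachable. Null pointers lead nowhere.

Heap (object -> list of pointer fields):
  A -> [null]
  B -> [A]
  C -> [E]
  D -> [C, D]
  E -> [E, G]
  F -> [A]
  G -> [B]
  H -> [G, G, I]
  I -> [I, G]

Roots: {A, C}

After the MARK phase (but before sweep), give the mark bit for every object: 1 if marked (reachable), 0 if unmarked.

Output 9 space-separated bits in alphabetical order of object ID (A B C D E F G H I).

Roots: A C
Mark A: refs=null, marked=A
Mark C: refs=E, marked=A C
Mark E: refs=E G, marked=A C E
Mark G: refs=B, marked=A C E G
Mark B: refs=A, marked=A B C E G
Unmarked (collected): D F H I

Answer: 1 1 1 0 1 0 1 0 0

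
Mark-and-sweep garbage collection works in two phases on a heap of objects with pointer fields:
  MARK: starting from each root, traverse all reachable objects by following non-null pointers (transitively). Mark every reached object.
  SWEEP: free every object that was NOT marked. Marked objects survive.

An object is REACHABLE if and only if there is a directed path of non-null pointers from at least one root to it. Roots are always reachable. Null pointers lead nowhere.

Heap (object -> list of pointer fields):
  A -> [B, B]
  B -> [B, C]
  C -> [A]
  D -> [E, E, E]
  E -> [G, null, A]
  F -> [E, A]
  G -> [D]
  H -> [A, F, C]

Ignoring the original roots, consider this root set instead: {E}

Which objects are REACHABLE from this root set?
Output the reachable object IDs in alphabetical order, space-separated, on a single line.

Roots: E
Mark E: refs=G null A, marked=E
Mark G: refs=D, marked=E G
Mark A: refs=B B, marked=A E G
Mark D: refs=E E E, marked=A D E G
Mark B: refs=B C, marked=A B D E G
Mark C: refs=A, marked=A B C D E G
Unmarked (collected): F H

Answer: A B C D E G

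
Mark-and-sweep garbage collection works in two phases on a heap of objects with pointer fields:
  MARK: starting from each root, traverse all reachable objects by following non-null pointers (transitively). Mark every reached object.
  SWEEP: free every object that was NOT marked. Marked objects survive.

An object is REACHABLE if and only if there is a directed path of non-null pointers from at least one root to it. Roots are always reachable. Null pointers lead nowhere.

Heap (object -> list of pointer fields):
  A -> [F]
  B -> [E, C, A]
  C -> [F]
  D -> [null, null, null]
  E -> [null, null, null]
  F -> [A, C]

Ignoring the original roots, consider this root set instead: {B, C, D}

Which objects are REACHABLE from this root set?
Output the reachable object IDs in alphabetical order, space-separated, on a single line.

Roots: B C D
Mark B: refs=E C A, marked=B
Mark C: refs=F, marked=B C
Mark D: refs=null null null, marked=B C D
Mark E: refs=null null null, marked=B C D E
Mark A: refs=F, marked=A B C D E
Mark F: refs=A C, marked=A B C D E F
Unmarked (collected): (none)

Answer: A B C D E F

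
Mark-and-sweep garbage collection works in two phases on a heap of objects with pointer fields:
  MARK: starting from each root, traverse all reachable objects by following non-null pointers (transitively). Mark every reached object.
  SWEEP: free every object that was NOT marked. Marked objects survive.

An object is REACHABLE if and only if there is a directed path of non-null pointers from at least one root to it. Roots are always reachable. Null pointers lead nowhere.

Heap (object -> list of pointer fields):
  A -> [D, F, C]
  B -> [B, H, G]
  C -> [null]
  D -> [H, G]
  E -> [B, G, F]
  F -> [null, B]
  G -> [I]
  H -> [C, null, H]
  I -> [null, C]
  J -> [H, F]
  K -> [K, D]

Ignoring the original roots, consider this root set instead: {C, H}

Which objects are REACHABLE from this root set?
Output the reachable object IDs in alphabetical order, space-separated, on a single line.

Roots: C H
Mark C: refs=null, marked=C
Mark H: refs=C null H, marked=C H
Unmarked (collected): A B D E F G I J K

Answer: C H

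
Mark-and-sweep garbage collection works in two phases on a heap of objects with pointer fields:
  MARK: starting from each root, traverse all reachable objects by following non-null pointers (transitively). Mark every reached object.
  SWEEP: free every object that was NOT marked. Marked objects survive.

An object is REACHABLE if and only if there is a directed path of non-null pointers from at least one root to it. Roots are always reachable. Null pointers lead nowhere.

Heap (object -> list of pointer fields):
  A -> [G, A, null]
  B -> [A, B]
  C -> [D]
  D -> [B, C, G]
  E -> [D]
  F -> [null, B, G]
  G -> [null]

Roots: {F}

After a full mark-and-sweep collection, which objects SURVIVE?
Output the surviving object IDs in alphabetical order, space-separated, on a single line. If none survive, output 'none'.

Roots: F
Mark F: refs=null B G, marked=F
Mark B: refs=A B, marked=B F
Mark G: refs=null, marked=B F G
Mark A: refs=G A null, marked=A B F G
Unmarked (collected): C D E

Answer: A B F G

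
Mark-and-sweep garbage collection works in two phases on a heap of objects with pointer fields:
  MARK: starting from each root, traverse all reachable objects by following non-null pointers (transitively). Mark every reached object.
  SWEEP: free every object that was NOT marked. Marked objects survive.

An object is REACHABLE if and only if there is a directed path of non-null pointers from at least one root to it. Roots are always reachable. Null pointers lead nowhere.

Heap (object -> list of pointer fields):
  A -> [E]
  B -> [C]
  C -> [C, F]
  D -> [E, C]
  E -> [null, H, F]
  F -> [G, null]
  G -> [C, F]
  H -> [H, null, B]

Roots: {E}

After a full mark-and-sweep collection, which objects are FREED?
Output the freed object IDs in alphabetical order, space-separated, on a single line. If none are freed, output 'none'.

Answer: A D

Derivation:
Roots: E
Mark E: refs=null H F, marked=E
Mark H: refs=H null B, marked=E H
Mark F: refs=G null, marked=E F H
Mark B: refs=C, marked=B E F H
Mark G: refs=C F, marked=B E F G H
Mark C: refs=C F, marked=B C E F G H
Unmarked (collected): A D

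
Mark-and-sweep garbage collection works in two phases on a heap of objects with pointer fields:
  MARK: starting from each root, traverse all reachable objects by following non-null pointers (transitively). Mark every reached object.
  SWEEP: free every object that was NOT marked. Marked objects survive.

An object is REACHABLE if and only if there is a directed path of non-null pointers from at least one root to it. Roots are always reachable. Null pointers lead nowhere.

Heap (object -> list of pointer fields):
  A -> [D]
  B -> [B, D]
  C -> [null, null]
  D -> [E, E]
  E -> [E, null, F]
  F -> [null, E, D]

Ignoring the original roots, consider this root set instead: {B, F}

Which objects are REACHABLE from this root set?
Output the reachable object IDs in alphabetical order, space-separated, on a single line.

Answer: B D E F

Derivation:
Roots: B F
Mark B: refs=B D, marked=B
Mark F: refs=null E D, marked=B F
Mark D: refs=E E, marked=B D F
Mark E: refs=E null F, marked=B D E F
Unmarked (collected): A C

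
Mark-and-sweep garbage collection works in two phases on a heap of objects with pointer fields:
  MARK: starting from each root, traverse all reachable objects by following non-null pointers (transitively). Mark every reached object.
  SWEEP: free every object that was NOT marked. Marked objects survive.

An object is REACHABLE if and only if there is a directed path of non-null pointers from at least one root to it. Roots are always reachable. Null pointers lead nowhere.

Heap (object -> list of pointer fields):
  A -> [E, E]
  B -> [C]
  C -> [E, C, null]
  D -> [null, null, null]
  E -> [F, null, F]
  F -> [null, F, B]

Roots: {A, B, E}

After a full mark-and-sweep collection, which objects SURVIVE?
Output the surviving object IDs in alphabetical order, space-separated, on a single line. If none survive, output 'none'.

Answer: A B C E F

Derivation:
Roots: A B E
Mark A: refs=E E, marked=A
Mark B: refs=C, marked=A B
Mark E: refs=F null F, marked=A B E
Mark C: refs=E C null, marked=A B C E
Mark F: refs=null F B, marked=A B C E F
Unmarked (collected): D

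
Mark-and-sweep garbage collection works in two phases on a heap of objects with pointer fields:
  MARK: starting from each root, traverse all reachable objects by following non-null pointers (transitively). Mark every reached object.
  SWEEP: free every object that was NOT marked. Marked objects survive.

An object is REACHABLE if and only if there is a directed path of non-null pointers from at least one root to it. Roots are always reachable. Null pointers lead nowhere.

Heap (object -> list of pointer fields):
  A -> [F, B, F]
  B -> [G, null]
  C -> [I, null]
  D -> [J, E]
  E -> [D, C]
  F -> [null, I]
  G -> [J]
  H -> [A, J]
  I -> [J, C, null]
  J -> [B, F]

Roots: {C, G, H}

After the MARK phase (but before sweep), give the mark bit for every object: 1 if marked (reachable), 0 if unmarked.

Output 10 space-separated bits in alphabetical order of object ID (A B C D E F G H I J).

Answer: 1 1 1 0 0 1 1 1 1 1

Derivation:
Roots: C G H
Mark C: refs=I null, marked=C
Mark G: refs=J, marked=C G
Mark H: refs=A J, marked=C G H
Mark I: refs=J C null, marked=C G H I
Mark J: refs=B F, marked=C G H I J
Mark A: refs=F B F, marked=A C G H I J
Mark B: refs=G null, marked=A B C G H I J
Mark F: refs=null I, marked=A B C F G H I J
Unmarked (collected): D E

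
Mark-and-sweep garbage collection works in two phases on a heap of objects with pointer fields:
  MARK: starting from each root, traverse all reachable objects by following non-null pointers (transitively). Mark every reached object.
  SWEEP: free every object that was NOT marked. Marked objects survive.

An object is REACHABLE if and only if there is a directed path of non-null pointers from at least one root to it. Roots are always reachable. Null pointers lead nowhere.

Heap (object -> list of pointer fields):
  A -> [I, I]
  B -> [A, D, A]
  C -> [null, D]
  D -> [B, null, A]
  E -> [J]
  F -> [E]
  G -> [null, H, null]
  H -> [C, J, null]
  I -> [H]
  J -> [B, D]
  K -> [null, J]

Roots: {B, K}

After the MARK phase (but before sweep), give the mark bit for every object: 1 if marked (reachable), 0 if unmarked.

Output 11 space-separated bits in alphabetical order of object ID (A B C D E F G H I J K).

Roots: B K
Mark B: refs=A D A, marked=B
Mark K: refs=null J, marked=B K
Mark A: refs=I I, marked=A B K
Mark D: refs=B null A, marked=A B D K
Mark J: refs=B D, marked=A B D J K
Mark I: refs=H, marked=A B D I J K
Mark H: refs=C J null, marked=A B D H I J K
Mark C: refs=null D, marked=A B C D H I J K
Unmarked (collected): E F G

Answer: 1 1 1 1 0 0 0 1 1 1 1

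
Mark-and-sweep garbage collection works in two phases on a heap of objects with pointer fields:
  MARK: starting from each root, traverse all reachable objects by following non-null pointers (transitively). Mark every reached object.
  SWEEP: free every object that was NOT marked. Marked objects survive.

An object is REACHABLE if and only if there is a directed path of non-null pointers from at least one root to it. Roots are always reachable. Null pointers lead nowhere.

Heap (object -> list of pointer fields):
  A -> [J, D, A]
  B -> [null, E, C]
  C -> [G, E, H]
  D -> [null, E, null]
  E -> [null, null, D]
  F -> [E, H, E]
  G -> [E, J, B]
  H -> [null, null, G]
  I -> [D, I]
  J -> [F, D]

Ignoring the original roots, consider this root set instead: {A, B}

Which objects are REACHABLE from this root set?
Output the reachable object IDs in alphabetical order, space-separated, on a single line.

Roots: A B
Mark A: refs=J D A, marked=A
Mark B: refs=null E C, marked=A B
Mark J: refs=F D, marked=A B J
Mark D: refs=null E null, marked=A B D J
Mark E: refs=null null D, marked=A B D E J
Mark C: refs=G E H, marked=A B C D E J
Mark F: refs=E H E, marked=A B C D E F J
Mark G: refs=E J B, marked=A B C D E F G J
Mark H: refs=null null G, marked=A B C D E F G H J
Unmarked (collected): I

Answer: A B C D E F G H J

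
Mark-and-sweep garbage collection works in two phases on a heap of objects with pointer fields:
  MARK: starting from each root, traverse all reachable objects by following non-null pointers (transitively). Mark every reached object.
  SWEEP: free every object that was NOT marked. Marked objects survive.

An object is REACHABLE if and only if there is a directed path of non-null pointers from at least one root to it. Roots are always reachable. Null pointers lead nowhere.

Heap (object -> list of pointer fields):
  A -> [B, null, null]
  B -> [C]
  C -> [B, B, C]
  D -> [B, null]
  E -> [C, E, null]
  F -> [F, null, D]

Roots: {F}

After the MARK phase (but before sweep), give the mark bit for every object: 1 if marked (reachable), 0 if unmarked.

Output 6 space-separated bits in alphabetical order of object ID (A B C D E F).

Roots: F
Mark F: refs=F null D, marked=F
Mark D: refs=B null, marked=D F
Mark B: refs=C, marked=B D F
Mark C: refs=B B C, marked=B C D F
Unmarked (collected): A E

Answer: 0 1 1 1 0 1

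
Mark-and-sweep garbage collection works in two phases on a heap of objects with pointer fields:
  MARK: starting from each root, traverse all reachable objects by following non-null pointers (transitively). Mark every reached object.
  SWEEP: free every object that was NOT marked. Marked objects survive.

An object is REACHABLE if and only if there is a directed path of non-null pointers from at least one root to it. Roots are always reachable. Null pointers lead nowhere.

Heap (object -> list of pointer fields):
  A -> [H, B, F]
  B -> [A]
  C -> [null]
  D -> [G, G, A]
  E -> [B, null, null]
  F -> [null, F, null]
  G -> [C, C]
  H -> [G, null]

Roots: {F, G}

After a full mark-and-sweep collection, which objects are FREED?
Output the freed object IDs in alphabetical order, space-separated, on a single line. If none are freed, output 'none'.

Roots: F G
Mark F: refs=null F null, marked=F
Mark G: refs=C C, marked=F G
Mark C: refs=null, marked=C F G
Unmarked (collected): A B D E H

Answer: A B D E H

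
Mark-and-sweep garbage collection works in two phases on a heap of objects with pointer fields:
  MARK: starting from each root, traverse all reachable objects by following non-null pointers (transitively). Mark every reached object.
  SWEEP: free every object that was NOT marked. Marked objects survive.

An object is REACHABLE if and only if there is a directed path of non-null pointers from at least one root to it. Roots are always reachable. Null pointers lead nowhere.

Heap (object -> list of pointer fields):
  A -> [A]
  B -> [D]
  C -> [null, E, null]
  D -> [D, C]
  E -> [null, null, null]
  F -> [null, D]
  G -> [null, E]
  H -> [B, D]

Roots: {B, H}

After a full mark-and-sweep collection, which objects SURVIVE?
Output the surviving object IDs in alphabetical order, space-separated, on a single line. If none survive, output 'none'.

Answer: B C D E H

Derivation:
Roots: B H
Mark B: refs=D, marked=B
Mark H: refs=B D, marked=B H
Mark D: refs=D C, marked=B D H
Mark C: refs=null E null, marked=B C D H
Mark E: refs=null null null, marked=B C D E H
Unmarked (collected): A F G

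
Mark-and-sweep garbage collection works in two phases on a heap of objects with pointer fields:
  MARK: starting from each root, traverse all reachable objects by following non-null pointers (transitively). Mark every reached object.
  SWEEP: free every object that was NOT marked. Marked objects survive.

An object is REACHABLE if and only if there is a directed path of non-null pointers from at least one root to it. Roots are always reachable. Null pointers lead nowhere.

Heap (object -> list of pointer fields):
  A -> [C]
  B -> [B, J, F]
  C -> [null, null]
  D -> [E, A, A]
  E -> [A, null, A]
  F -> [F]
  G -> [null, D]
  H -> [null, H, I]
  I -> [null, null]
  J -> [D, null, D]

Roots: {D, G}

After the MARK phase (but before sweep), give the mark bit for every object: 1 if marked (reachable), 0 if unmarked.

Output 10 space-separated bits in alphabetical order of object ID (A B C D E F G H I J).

Answer: 1 0 1 1 1 0 1 0 0 0

Derivation:
Roots: D G
Mark D: refs=E A A, marked=D
Mark G: refs=null D, marked=D G
Mark E: refs=A null A, marked=D E G
Mark A: refs=C, marked=A D E G
Mark C: refs=null null, marked=A C D E G
Unmarked (collected): B F H I J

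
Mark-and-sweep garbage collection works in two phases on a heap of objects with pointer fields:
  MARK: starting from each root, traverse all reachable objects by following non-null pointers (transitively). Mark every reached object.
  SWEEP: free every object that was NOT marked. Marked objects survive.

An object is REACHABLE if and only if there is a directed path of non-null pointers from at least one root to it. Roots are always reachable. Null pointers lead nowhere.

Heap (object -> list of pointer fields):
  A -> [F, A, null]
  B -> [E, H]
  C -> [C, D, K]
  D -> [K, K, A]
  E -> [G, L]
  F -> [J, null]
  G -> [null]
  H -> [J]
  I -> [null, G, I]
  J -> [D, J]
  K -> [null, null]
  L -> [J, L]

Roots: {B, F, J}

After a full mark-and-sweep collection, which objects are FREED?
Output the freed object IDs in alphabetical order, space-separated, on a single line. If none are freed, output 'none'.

Answer: C I

Derivation:
Roots: B F J
Mark B: refs=E H, marked=B
Mark F: refs=J null, marked=B F
Mark J: refs=D J, marked=B F J
Mark E: refs=G L, marked=B E F J
Mark H: refs=J, marked=B E F H J
Mark D: refs=K K A, marked=B D E F H J
Mark G: refs=null, marked=B D E F G H J
Mark L: refs=J L, marked=B D E F G H J L
Mark K: refs=null null, marked=B D E F G H J K L
Mark A: refs=F A null, marked=A B D E F G H J K L
Unmarked (collected): C I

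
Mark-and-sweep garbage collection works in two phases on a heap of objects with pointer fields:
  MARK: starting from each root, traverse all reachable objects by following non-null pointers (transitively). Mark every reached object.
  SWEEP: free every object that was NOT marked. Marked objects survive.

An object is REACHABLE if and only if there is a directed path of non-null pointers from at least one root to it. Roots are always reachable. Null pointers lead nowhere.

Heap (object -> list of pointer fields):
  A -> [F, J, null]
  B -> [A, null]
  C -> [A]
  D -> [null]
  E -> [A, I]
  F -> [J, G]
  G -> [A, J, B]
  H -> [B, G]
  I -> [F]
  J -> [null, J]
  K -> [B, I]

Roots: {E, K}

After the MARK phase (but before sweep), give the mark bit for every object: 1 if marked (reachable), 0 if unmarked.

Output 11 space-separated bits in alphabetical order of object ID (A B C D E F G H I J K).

Roots: E K
Mark E: refs=A I, marked=E
Mark K: refs=B I, marked=E K
Mark A: refs=F J null, marked=A E K
Mark I: refs=F, marked=A E I K
Mark B: refs=A null, marked=A B E I K
Mark F: refs=J G, marked=A B E F I K
Mark J: refs=null J, marked=A B E F I J K
Mark G: refs=A J B, marked=A B E F G I J K
Unmarked (collected): C D H

Answer: 1 1 0 0 1 1 1 0 1 1 1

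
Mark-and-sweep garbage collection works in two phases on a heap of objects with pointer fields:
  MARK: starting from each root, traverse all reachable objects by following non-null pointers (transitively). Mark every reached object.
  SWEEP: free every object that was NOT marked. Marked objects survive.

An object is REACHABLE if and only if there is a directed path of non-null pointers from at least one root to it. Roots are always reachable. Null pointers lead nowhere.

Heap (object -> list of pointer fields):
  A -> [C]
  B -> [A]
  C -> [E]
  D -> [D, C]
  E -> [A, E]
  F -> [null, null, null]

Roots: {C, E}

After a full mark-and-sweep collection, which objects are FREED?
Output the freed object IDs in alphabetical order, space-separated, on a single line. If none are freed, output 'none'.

Roots: C E
Mark C: refs=E, marked=C
Mark E: refs=A E, marked=C E
Mark A: refs=C, marked=A C E
Unmarked (collected): B D F

Answer: B D F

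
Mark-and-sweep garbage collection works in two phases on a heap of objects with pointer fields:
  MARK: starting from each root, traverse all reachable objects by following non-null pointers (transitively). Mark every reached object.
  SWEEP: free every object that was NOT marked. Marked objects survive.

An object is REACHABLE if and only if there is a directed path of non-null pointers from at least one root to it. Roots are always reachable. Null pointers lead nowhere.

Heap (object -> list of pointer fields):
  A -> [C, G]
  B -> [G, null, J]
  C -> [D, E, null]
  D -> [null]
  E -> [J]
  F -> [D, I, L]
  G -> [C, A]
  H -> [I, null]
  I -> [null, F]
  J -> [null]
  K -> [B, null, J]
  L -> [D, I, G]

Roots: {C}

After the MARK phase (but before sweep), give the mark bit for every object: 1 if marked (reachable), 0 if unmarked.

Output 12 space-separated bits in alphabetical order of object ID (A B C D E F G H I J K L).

Answer: 0 0 1 1 1 0 0 0 0 1 0 0

Derivation:
Roots: C
Mark C: refs=D E null, marked=C
Mark D: refs=null, marked=C D
Mark E: refs=J, marked=C D E
Mark J: refs=null, marked=C D E J
Unmarked (collected): A B F G H I K L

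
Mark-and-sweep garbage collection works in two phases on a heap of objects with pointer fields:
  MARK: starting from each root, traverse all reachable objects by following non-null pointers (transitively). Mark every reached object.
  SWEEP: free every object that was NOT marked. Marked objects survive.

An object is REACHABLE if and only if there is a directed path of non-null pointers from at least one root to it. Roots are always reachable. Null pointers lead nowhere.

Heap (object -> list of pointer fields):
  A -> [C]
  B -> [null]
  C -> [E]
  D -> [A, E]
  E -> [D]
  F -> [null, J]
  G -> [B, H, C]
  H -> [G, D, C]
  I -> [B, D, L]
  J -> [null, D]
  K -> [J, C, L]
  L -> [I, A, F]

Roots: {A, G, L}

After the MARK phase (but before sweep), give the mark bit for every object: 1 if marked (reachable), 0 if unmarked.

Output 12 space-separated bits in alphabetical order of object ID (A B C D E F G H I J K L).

Answer: 1 1 1 1 1 1 1 1 1 1 0 1

Derivation:
Roots: A G L
Mark A: refs=C, marked=A
Mark G: refs=B H C, marked=A G
Mark L: refs=I A F, marked=A G L
Mark C: refs=E, marked=A C G L
Mark B: refs=null, marked=A B C G L
Mark H: refs=G D C, marked=A B C G H L
Mark I: refs=B D L, marked=A B C G H I L
Mark F: refs=null J, marked=A B C F G H I L
Mark E: refs=D, marked=A B C E F G H I L
Mark D: refs=A E, marked=A B C D E F G H I L
Mark J: refs=null D, marked=A B C D E F G H I J L
Unmarked (collected): K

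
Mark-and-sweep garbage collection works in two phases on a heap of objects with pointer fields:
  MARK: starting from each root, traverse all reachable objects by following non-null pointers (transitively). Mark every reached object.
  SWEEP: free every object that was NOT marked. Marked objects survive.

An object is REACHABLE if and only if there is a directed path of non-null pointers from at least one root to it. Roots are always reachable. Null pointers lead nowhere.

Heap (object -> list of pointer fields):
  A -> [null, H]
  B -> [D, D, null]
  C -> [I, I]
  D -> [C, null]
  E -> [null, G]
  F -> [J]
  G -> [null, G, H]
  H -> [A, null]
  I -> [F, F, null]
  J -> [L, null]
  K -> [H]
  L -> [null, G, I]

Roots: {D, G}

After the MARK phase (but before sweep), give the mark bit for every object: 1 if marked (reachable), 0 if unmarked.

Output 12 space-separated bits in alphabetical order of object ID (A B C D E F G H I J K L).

Roots: D G
Mark D: refs=C null, marked=D
Mark G: refs=null G H, marked=D G
Mark C: refs=I I, marked=C D G
Mark H: refs=A null, marked=C D G H
Mark I: refs=F F null, marked=C D G H I
Mark A: refs=null H, marked=A C D G H I
Mark F: refs=J, marked=A C D F G H I
Mark J: refs=L null, marked=A C D F G H I J
Mark L: refs=null G I, marked=A C D F G H I J L
Unmarked (collected): B E K

Answer: 1 0 1 1 0 1 1 1 1 1 0 1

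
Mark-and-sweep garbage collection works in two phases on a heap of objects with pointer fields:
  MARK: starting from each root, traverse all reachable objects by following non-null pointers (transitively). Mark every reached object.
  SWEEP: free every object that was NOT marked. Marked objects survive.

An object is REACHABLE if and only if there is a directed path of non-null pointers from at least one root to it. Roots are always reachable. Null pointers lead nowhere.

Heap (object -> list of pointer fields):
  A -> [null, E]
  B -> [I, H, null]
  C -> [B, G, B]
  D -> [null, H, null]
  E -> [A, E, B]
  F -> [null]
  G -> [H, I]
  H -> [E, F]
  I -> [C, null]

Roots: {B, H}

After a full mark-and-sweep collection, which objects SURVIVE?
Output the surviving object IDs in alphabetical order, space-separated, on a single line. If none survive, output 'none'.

Roots: B H
Mark B: refs=I H null, marked=B
Mark H: refs=E F, marked=B H
Mark I: refs=C null, marked=B H I
Mark E: refs=A E B, marked=B E H I
Mark F: refs=null, marked=B E F H I
Mark C: refs=B G B, marked=B C E F H I
Mark A: refs=null E, marked=A B C E F H I
Mark G: refs=H I, marked=A B C E F G H I
Unmarked (collected): D

Answer: A B C E F G H I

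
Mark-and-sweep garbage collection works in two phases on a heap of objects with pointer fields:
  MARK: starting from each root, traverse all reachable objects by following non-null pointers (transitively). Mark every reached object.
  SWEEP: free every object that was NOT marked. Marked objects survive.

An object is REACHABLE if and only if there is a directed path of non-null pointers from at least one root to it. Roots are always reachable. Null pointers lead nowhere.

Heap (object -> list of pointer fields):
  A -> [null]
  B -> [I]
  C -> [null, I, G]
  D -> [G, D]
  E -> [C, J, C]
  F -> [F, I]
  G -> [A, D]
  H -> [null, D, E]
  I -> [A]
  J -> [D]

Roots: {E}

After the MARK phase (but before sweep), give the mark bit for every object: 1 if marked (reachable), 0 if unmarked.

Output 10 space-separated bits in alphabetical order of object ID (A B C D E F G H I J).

Roots: E
Mark E: refs=C J C, marked=E
Mark C: refs=null I G, marked=C E
Mark J: refs=D, marked=C E J
Mark I: refs=A, marked=C E I J
Mark G: refs=A D, marked=C E G I J
Mark D: refs=G D, marked=C D E G I J
Mark A: refs=null, marked=A C D E G I J
Unmarked (collected): B F H

Answer: 1 0 1 1 1 0 1 0 1 1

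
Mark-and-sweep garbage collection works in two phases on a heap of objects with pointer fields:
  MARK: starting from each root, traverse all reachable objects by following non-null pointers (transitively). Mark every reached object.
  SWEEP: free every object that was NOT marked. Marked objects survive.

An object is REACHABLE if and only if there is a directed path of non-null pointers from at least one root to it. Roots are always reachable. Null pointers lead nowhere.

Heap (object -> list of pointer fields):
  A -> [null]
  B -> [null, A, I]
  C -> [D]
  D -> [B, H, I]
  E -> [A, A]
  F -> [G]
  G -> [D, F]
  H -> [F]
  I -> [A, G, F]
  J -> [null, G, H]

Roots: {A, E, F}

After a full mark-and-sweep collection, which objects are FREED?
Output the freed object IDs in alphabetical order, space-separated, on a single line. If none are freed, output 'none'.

Answer: C J

Derivation:
Roots: A E F
Mark A: refs=null, marked=A
Mark E: refs=A A, marked=A E
Mark F: refs=G, marked=A E F
Mark G: refs=D F, marked=A E F G
Mark D: refs=B H I, marked=A D E F G
Mark B: refs=null A I, marked=A B D E F G
Mark H: refs=F, marked=A B D E F G H
Mark I: refs=A G F, marked=A B D E F G H I
Unmarked (collected): C J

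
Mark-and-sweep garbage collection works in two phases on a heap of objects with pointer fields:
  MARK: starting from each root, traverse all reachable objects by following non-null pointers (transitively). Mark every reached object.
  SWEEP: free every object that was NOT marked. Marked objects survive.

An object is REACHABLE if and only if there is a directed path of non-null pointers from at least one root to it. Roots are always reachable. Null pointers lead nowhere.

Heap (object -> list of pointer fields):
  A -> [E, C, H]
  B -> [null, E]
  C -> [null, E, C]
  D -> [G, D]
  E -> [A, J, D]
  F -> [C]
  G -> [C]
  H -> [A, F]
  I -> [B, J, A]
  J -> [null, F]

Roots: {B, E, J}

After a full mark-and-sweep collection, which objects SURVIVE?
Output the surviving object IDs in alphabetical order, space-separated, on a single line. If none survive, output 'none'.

Roots: B E J
Mark B: refs=null E, marked=B
Mark E: refs=A J D, marked=B E
Mark J: refs=null F, marked=B E J
Mark A: refs=E C H, marked=A B E J
Mark D: refs=G D, marked=A B D E J
Mark F: refs=C, marked=A B D E F J
Mark C: refs=null E C, marked=A B C D E F J
Mark H: refs=A F, marked=A B C D E F H J
Mark G: refs=C, marked=A B C D E F G H J
Unmarked (collected): I

Answer: A B C D E F G H J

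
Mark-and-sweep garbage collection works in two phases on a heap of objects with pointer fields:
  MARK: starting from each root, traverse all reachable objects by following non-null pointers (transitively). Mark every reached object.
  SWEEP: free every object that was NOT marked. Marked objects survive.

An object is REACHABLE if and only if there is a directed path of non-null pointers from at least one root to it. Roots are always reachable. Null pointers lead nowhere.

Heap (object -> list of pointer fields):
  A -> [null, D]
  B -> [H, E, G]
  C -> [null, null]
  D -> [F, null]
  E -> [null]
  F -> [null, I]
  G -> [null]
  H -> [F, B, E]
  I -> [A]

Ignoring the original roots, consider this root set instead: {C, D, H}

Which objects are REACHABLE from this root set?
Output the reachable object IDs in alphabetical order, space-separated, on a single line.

Answer: A B C D E F G H I

Derivation:
Roots: C D H
Mark C: refs=null null, marked=C
Mark D: refs=F null, marked=C D
Mark H: refs=F B E, marked=C D H
Mark F: refs=null I, marked=C D F H
Mark B: refs=H E G, marked=B C D F H
Mark E: refs=null, marked=B C D E F H
Mark I: refs=A, marked=B C D E F H I
Mark G: refs=null, marked=B C D E F G H I
Mark A: refs=null D, marked=A B C D E F G H I
Unmarked (collected): (none)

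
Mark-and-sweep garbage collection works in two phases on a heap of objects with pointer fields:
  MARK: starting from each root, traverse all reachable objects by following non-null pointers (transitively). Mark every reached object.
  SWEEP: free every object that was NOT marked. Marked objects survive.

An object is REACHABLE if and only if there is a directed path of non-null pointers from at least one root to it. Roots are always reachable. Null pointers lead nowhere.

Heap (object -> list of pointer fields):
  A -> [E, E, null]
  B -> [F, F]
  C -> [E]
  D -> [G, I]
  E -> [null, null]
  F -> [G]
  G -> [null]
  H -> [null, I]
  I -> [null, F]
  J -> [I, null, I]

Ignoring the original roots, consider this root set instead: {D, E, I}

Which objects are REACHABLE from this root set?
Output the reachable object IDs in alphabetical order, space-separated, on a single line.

Answer: D E F G I

Derivation:
Roots: D E I
Mark D: refs=G I, marked=D
Mark E: refs=null null, marked=D E
Mark I: refs=null F, marked=D E I
Mark G: refs=null, marked=D E G I
Mark F: refs=G, marked=D E F G I
Unmarked (collected): A B C H J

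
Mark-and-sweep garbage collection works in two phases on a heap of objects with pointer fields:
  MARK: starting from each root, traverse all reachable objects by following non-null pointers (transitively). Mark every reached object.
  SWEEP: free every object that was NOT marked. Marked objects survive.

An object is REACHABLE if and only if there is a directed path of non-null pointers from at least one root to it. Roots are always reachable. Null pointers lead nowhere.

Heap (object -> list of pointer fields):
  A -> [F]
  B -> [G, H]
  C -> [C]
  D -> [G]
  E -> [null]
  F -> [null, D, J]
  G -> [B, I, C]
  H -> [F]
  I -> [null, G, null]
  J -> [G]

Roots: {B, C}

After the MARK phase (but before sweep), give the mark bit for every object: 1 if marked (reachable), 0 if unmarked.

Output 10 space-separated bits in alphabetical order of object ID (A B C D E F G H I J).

Answer: 0 1 1 1 0 1 1 1 1 1

Derivation:
Roots: B C
Mark B: refs=G H, marked=B
Mark C: refs=C, marked=B C
Mark G: refs=B I C, marked=B C G
Mark H: refs=F, marked=B C G H
Mark I: refs=null G null, marked=B C G H I
Mark F: refs=null D J, marked=B C F G H I
Mark D: refs=G, marked=B C D F G H I
Mark J: refs=G, marked=B C D F G H I J
Unmarked (collected): A E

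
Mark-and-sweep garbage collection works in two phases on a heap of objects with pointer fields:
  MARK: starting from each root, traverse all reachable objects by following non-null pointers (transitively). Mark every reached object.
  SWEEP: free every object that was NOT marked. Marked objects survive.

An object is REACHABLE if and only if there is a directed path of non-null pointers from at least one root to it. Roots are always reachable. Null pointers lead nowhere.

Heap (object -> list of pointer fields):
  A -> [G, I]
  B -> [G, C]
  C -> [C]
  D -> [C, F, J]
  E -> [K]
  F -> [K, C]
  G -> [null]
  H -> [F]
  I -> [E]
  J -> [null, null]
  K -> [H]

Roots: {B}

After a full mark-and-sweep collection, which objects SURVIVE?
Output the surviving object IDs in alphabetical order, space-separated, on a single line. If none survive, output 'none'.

Roots: B
Mark B: refs=G C, marked=B
Mark G: refs=null, marked=B G
Mark C: refs=C, marked=B C G
Unmarked (collected): A D E F H I J K

Answer: B C G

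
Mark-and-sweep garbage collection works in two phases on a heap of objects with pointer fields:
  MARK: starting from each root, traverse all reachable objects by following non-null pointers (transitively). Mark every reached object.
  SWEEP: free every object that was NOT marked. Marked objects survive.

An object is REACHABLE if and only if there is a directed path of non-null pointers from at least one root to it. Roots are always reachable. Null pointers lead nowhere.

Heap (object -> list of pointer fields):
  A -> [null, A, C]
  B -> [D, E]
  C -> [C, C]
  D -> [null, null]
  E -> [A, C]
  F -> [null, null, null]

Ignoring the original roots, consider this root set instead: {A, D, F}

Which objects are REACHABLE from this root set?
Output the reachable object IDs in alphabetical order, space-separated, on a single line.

Answer: A C D F

Derivation:
Roots: A D F
Mark A: refs=null A C, marked=A
Mark D: refs=null null, marked=A D
Mark F: refs=null null null, marked=A D F
Mark C: refs=C C, marked=A C D F
Unmarked (collected): B E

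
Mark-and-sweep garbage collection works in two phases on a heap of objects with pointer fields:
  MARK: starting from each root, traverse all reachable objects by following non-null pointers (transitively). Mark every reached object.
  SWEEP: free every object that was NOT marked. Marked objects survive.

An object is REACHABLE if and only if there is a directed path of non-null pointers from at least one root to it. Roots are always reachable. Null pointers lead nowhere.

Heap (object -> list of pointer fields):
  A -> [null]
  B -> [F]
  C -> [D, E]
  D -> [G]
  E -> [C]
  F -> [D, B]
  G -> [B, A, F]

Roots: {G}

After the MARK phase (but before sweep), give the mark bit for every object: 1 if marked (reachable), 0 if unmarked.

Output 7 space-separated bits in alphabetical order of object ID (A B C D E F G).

Roots: G
Mark G: refs=B A F, marked=G
Mark B: refs=F, marked=B G
Mark A: refs=null, marked=A B G
Mark F: refs=D B, marked=A B F G
Mark D: refs=G, marked=A B D F G
Unmarked (collected): C E

Answer: 1 1 0 1 0 1 1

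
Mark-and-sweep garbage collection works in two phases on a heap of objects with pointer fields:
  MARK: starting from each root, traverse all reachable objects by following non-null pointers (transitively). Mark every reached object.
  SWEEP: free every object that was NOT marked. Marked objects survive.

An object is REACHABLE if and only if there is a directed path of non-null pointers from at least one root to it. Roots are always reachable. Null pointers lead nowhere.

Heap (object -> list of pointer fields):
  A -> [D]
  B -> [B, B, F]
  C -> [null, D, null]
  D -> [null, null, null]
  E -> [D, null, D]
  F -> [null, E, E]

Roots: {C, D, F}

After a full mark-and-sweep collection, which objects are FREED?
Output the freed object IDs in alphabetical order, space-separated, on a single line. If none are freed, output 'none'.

Answer: A B

Derivation:
Roots: C D F
Mark C: refs=null D null, marked=C
Mark D: refs=null null null, marked=C D
Mark F: refs=null E E, marked=C D F
Mark E: refs=D null D, marked=C D E F
Unmarked (collected): A B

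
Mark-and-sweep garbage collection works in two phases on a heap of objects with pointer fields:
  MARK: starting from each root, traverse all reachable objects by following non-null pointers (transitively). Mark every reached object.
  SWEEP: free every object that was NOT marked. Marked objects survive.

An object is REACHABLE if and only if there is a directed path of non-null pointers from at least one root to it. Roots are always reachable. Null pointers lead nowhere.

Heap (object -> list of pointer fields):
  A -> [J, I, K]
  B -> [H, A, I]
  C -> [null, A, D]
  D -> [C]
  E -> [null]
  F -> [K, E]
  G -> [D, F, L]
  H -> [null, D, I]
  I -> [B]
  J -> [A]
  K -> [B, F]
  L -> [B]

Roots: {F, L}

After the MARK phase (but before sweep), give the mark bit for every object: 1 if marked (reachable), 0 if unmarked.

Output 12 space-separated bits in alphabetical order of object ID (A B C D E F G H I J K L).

Answer: 1 1 1 1 1 1 0 1 1 1 1 1

Derivation:
Roots: F L
Mark F: refs=K E, marked=F
Mark L: refs=B, marked=F L
Mark K: refs=B F, marked=F K L
Mark E: refs=null, marked=E F K L
Mark B: refs=H A I, marked=B E F K L
Mark H: refs=null D I, marked=B E F H K L
Mark A: refs=J I K, marked=A B E F H K L
Mark I: refs=B, marked=A B E F H I K L
Mark D: refs=C, marked=A B D E F H I K L
Mark J: refs=A, marked=A B D E F H I J K L
Mark C: refs=null A D, marked=A B C D E F H I J K L
Unmarked (collected): G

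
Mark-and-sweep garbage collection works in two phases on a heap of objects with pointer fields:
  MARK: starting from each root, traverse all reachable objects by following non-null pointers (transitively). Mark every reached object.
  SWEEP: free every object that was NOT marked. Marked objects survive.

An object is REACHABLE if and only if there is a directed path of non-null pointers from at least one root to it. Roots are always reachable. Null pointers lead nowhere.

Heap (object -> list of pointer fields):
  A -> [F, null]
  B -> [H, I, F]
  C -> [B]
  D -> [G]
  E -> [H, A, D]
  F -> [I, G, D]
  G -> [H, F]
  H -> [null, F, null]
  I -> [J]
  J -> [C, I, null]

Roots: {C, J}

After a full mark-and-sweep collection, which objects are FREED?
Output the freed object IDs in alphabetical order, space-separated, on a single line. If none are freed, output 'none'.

Answer: A E

Derivation:
Roots: C J
Mark C: refs=B, marked=C
Mark J: refs=C I null, marked=C J
Mark B: refs=H I F, marked=B C J
Mark I: refs=J, marked=B C I J
Mark H: refs=null F null, marked=B C H I J
Mark F: refs=I G D, marked=B C F H I J
Mark G: refs=H F, marked=B C F G H I J
Mark D: refs=G, marked=B C D F G H I J
Unmarked (collected): A E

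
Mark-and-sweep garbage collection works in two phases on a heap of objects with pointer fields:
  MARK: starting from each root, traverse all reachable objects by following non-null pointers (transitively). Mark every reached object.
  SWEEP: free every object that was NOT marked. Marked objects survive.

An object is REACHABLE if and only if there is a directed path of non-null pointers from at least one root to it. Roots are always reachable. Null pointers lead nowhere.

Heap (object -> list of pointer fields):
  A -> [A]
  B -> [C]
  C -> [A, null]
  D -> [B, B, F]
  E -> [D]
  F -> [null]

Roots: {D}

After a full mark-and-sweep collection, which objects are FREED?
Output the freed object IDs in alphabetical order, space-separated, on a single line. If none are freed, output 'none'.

Roots: D
Mark D: refs=B B F, marked=D
Mark B: refs=C, marked=B D
Mark F: refs=null, marked=B D F
Mark C: refs=A null, marked=B C D F
Mark A: refs=A, marked=A B C D F
Unmarked (collected): E

Answer: E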